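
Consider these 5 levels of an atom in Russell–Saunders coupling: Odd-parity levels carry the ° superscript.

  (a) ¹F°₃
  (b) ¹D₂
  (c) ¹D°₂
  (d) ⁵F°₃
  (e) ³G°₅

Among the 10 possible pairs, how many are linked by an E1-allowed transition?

2

(a)–(b): allowed.
(a)–(c): forbidden (parity).
(a)–(d): forbidden (parity, ΔS).
(a)–(e): forbidden (parity, ΔS, ΔJ).
(b)–(c): allowed.
(b)–(d): forbidden (ΔS).
(b)–(e): forbidden (ΔS, ΔL, ΔJ).
(c)–(d): forbidden (parity, ΔS).
(c)–(e): forbidden (parity, ΔS, ΔL, ΔJ).
(d)–(e): forbidden (parity, ΔS, ΔJ).
Allowed pairs: 2 of 10.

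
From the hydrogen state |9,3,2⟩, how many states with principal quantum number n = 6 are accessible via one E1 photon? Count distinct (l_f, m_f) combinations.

E1 requires Δl = ±1, so l_f ∈ {2, 4}; with 0 ≤ l_f ≤ n_f−1 = 5, the allowed l_f values are {2, 4}.
For l_f = 2: m_f ∈ {m_i−1, m_i, m_i+1} ∩ [−2, 2] = {1, 2} → 2 states.
For l_f = 4: m_f ∈ {m_i−1, m_i, m_i+1} ∩ [−4, 4] = {1, 2, 3} → 3 states.
Total: 5.

5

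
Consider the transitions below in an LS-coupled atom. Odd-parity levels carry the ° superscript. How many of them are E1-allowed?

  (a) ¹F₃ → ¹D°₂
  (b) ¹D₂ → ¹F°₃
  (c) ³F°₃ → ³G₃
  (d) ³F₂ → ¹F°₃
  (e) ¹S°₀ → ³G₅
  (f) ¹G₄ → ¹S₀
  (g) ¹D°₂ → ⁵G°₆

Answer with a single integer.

(a) allowed
(b) allowed
(c) allowed
(d) forbidden (ΔS fails)
(e) forbidden (ΔS, ΔL, ΔJ fail)
(f) forbidden (parity, ΔL, ΔJ fail)
(g) forbidden (parity, ΔS, ΔL, ΔJ fail)
Total allowed: 3 of 7.

3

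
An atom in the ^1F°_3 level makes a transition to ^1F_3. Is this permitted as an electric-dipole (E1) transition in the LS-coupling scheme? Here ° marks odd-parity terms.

allowed

Parity must change: odd → even — ok.
ΔS = 0: S: 0 → 0 — ok.
ΔL = 0, ±1 (not L=0↔0): L: 3 → 3, ΔL = +0 — ok.
ΔJ = 0, ±1 (not J=0↔0): J: 3 → 3, ΔJ = +0 — ok.
All four E1 rules are satisfied.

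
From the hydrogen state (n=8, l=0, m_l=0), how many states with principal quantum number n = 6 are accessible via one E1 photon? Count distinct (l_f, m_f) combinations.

E1 requires Δl = ±1, so l_f ∈ {-1, 1}; with 0 ≤ l_f ≤ n_f−1 = 5, the allowed l_f values are {1}.
For l_f = 1: m_f ∈ {m_i−1, m_i, m_i+1} ∩ [−1, 1] = {-1, 0, 1} → 3 states.
Total: 3.

3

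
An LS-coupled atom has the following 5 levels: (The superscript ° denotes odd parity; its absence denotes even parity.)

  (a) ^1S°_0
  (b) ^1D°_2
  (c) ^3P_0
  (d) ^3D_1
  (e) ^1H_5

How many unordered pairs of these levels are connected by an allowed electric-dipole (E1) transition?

0

(a)–(b): forbidden (parity, ΔL, ΔJ).
(a)–(c): forbidden (ΔS, ΔJ).
(a)–(d): forbidden (ΔS, ΔL).
(a)–(e): forbidden (ΔL, ΔJ).
(b)–(c): forbidden (ΔS, ΔJ).
(b)–(d): forbidden (ΔS).
(b)–(e): forbidden (ΔL, ΔJ).
(c)–(d): forbidden (parity).
(c)–(e): forbidden (parity, ΔS, ΔL, ΔJ).
(d)–(e): forbidden (parity, ΔS, ΔL, ΔJ).
Allowed pairs: 0 of 10.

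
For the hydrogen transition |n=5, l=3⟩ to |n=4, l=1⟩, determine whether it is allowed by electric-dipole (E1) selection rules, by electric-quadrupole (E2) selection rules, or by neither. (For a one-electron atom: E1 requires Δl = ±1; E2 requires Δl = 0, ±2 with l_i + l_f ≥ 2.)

E2

Δl = 1 − 3 = -2; l_i + l_f = 4.
E1 (Δl = ±1): not satisfied.
E2 (Δl = 0,±2, l_i+l_f ≥ 2): satisfied.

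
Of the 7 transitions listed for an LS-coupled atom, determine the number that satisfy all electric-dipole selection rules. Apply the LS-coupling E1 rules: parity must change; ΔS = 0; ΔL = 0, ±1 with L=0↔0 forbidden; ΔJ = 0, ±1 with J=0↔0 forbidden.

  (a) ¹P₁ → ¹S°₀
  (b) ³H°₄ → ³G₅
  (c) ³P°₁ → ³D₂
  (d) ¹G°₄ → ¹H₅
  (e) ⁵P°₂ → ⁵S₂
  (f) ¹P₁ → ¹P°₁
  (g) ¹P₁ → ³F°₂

(a) allowed
(b) allowed
(c) allowed
(d) allowed
(e) allowed
(f) allowed
(g) forbidden (ΔS, ΔL fail)
Total allowed: 6 of 7.

6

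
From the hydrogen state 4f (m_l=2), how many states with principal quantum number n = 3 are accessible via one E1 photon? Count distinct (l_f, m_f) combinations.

E1 requires Δl = ±1, so l_f ∈ {2, 4}; with 0 ≤ l_f ≤ n_f−1 = 2, the allowed l_f values are {2}.
For l_f = 2: m_f ∈ {m_i−1, m_i, m_i+1} ∩ [−2, 2] = {1, 2} → 2 states.
Total: 2.

2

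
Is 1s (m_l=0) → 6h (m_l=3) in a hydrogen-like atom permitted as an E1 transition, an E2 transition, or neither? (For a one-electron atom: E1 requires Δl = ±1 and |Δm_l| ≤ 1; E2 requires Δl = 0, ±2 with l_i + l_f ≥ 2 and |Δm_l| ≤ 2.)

neither

Δl = 5 − 0 = +5; l_i + l_f = 5.
Δm_l = +3.
E1 (Δl = ±1, |Δm_l| ≤ 1): not satisfied.
E2 (Δl = 0,±2, l_i+l_f ≥ 2, |Δm_l| ≤ 2): not satisfied.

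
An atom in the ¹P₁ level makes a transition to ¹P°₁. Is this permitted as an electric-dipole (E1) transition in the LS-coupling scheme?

allowed

Reading off the term symbols: S 0→0, L 1→1, J 1→1, parity even→odd.
Parity must change: even → odd — ✓.
ΔS = 0: S: 0 → 0 — ✓.
ΔL = 0, ±1 (not L=0↔0): L: 1 → 1, ΔL = +0 — ✓.
ΔJ = 0, ±1 (not J=0↔0): J: 1 → 1, ΔJ = +0 — ✓.
All four E1 rules are satisfied.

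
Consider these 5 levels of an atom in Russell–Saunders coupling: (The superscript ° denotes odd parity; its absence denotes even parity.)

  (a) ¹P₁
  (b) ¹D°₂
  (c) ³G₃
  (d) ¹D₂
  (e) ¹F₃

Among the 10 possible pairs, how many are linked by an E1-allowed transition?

3

(a)–(b): allowed.
(a)–(c): forbidden (parity, ΔS, ΔL, ΔJ).
(a)–(d): forbidden (parity).
(a)–(e): forbidden (parity, ΔL, ΔJ).
(b)–(c): forbidden (ΔS, ΔL).
(b)–(d): allowed.
(b)–(e): allowed.
(c)–(d): forbidden (parity, ΔS, ΔL).
(c)–(e): forbidden (parity, ΔS).
(d)–(e): forbidden (parity).
Allowed pairs: 3 of 10.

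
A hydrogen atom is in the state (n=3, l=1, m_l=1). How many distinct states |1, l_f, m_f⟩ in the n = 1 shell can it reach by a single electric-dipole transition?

1

E1 requires Δl = ±1, so l_f ∈ {0, 2}; with 0 ≤ l_f ≤ n_f−1 = 0, the allowed l_f values are {0}.
For l_f = 0: m_f ∈ {m_i−1, m_i, m_i+1} ∩ [−0, 0] = {0} → 1 state.
Total: 1.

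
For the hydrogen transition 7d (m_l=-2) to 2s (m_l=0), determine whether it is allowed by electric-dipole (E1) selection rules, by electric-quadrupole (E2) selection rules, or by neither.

E2

Δl = 0 − 2 = -2; l_i + l_f = 2.
Δm_l = +2.
E1 (Δl = ±1, |Δm_l| ≤ 1): not satisfied.
E2 (Δl = 0,±2, l_i+l_f ≥ 2, |Δm_l| ≤ 2): satisfied.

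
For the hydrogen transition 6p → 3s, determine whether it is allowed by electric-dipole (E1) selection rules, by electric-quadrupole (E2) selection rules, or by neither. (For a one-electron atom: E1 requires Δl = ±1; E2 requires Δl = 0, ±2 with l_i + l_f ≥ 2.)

Δl = 0 − 1 = -1; l_i + l_f = 1.
E1 (Δl = ±1): satisfied.
E2 (Δl = 0,±2, l_i+l_f ≥ 2): not satisfied.

E1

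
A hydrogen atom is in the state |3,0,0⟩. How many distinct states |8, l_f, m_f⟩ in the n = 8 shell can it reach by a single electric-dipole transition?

E1 requires Δl = ±1, so l_f ∈ {-1, 1}; with 0 ≤ l_f ≤ n_f−1 = 7, the allowed l_f values are {1}.
For l_f = 1: m_f ∈ {m_i−1, m_i, m_i+1} ∩ [−1, 1] = {-1, 0, 1} → 3 states.
Total: 3.

3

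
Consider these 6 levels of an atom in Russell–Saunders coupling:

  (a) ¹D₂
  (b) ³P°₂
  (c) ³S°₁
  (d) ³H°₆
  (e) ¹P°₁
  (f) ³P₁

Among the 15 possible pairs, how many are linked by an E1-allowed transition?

3

(a)–(b): forbidden (ΔS).
(a)–(c): forbidden (ΔS, ΔL).
(a)–(d): forbidden (ΔS, ΔL, ΔJ).
(a)–(e): allowed.
(a)–(f): forbidden (parity, ΔS).
(b)–(c): forbidden (parity).
(b)–(d): forbidden (parity, ΔL, ΔJ).
(b)–(e): forbidden (parity, ΔS).
(b)–(f): allowed.
(c)–(d): forbidden (parity, ΔL, ΔJ).
(c)–(e): forbidden (parity, ΔS).
(c)–(f): allowed.
(d)–(e): forbidden (parity, ΔS, ΔL, ΔJ).
(d)–(f): forbidden (ΔL, ΔJ).
(e)–(f): forbidden (ΔS).
Allowed pairs: 3 of 15.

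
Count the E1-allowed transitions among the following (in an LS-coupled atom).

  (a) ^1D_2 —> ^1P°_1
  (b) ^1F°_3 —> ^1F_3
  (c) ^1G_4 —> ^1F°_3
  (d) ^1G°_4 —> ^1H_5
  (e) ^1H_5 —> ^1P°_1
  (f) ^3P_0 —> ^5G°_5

4

(a) allowed
(b) allowed
(c) allowed
(d) allowed
(e) forbidden (ΔL, ΔJ fail)
(f) forbidden (ΔS, ΔL, ΔJ fail)
Total allowed: 4 of 6.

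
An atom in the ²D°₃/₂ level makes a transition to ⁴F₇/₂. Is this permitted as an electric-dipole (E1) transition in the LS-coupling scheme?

forbidden

Reading off the term symbols: S 1/2→3/2, L 2→3, J 3/2→7/2, parity odd→even.
Parity must change: odd → even — ✓.
ΔS = 0: S: 1/2 → 3/2 — ✗.
ΔL = 0, ±1 (not L=0↔0): L: 2 → 3, ΔL = +1 — ✓.
ΔJ = 0, ±1 (not J=0↔0): J: 3/2 → 7/2, ΔJ = +2 — ✗.
Rule(s) violated: ΔS, ΔJ.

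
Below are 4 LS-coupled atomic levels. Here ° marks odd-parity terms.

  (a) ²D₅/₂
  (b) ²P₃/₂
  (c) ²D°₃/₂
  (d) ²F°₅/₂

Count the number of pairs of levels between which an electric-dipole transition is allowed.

3

(a)–(b): forbidden (parity).
(a)–(c): allowed.
(a)–(d): allowed.
(b)–(c): allowed.
(b)–(d): forbidden (ΔL).
(c)–(d): forbidden (parity).
Allowed pairs: 3 of 6.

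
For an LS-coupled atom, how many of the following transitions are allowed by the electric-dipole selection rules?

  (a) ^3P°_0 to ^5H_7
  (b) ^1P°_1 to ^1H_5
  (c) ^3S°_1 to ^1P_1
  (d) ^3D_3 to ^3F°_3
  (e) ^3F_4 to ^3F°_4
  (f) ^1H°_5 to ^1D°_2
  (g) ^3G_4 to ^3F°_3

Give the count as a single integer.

(a) forbidden (ΔS, ΔL, ΔJ fail)
(b) forbidden (ΔL, ΔJ fail)
(c) forbidden (ΔS fails)
(d) allowed
(e) allowed
(f) forbidden (parity, ΔL, ΔJ fail)
(g) allowed
Total allowed: 3 of 7.

3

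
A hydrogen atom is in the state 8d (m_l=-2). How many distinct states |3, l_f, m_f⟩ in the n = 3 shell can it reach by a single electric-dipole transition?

E1 requires Δl = ±1, so l_f ∈ {1, 3}; with 0 ≤ l_f ≤ n_f−1 = 2, the allowed l_f values are {1}.
For l_f = 1: m_f ∈ {m_i−1, m_i, m_i+1} ∩ [−1, 1] = {-1} → 1 state.
Total: 1.

1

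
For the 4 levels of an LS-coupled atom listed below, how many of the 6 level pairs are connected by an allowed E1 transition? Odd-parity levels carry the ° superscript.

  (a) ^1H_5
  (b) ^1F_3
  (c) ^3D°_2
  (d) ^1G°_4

(a)–(b): forbidden (parity, ΔL, ΔJ).
(a)–(c): forbidden (ΔS, ΔL, ΔJ).
(a)–(d): allowed.
(b)–(c): forbidden (ΔS).
(b)–(d): allowed.
(c)–(d): forbidden (parity, ΔS, ΔL, ΔJ).
Allowed pairs: 2 of 6.

2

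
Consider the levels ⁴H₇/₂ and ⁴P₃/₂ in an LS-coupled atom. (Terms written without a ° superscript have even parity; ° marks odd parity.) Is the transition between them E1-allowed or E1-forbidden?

forbidden

Parity must change: even → even — fails.
ΔS = 0: S: 3/2 → 3/2 — passes.
ΔL = 0, ±1 (not L=0↔0): L: 5 → 1, ΔL = -4 — fails.
ΔJ = 0, ±1 (not J=0↔0): J: 7/2 → 3/2, ΔJ = -2 — fails.
Rule(s) violated: parity, ΔL, ΔJ.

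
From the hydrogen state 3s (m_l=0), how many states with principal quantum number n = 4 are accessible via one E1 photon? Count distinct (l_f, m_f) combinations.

3

E1 requires Δl = ±1, so l_f ∈ {-1, 1}; with 0 ≤ l_f ≤ n_f−1 = 3, the allowed l_f values are {1}.
For l_f = 1: m_f ∈ {m_i−1, m_i, m_i+1} ∩ [−1, 1] = {-1, 0, 1} → 3 states.
Total: 3.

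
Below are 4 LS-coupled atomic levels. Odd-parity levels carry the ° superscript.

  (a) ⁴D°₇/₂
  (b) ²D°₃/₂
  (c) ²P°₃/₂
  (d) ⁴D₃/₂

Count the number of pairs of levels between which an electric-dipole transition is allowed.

0

(a)–(b): forbidden (parity, ΔS, ΔJ).
(a)–(c): forbidden (parity, ΔS, ΔJ).
(a)–(d): forbidden (ΔJ).
(b)–(c): forbidden (parity).
(b)–(d): forbidden (ΔS).
(c)–(d): forbidden (ΔS).
Allowed pairs: 0 of 6.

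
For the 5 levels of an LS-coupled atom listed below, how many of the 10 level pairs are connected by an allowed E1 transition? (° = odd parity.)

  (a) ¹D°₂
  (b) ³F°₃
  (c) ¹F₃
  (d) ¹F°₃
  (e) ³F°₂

(a)–(b): forbidden (parity, ΔS).
(a)–(c): allowed.
(a)–(d): forbidden (parity).
(a)–(e): forbidden (parity, ΔS).
(b)–(c): forbidden (ΔS).
(b)–(d): forbidden (parity, ΔS).
(b)–(e): forbidden (parity).
(c)–(d): allowed.
(c)–(e): forbidden (ΔS).
(d)–(e): forbidden (parity, ΔS).
Allowed pairs: 2 of 10.

2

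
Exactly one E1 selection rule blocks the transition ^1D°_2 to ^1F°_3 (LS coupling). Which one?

Initial level: S=0, L=2, J=2, parity odd. Final level: S=0, L=3, J=3, parity odd.
Parity must change: odd → odd — ✗.
ΔS = 0: S: 0 → 0 — ✓.
ΔL = 0, ±1 (not L=0↔0): L: 2 → 3, ΔL = +1 — ✓.
ΔJ = 0, ±1 (not J=0↔0): J: 2 → 3, ΔJ = +1 — ✓.

parity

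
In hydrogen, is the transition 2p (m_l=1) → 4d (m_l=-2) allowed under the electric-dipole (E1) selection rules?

Initial l = 1, final l = 2, so Δl = +1. E1 requires Δl = ±1: ok.
Δm_l = -2 − (1) = -3. E1 requires Δm_l = 0, ±1: fails.
The transition is electric-dipole forbidden.

forbidden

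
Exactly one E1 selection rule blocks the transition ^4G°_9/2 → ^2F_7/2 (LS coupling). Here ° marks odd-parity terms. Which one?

Parity must change: odd → even — satisfied.
ΔS = 0: S: 3/2 → 1/2 — violated.
ΔL = 0, ±1 (not L=0↔0): L: 4 → 3, ΔL = -1 — satisfied.
ΔJ = 0, ±1 (not J=0↔0): J: 9/2 → 7/2, ΔJ = -1 — satisfied.

the ΔS = 0 rule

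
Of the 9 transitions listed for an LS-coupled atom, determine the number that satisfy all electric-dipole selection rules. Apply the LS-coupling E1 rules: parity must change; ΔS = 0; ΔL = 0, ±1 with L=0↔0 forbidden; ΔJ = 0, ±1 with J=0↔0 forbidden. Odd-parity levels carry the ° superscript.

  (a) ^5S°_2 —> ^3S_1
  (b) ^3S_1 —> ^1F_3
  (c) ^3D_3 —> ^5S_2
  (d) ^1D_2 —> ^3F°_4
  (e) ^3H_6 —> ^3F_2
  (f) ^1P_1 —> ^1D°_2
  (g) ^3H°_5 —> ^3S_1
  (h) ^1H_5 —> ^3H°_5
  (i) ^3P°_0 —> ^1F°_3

(a) forbidden (ΔS, ΔL fail)
(b) forbidden (parity, ΔS, ΔL, ΔJ fail)
(c) forbidden (parity, ΔS, ΔL fail)
(d) forbidden (ΔS, ΔJ fail)
(e) forbidden (parity, ΔL, ΔJ fail)
(f) allowed
(g) forbidden (ΔL, ΔJ fail)
(h) forbidden (ΔS fails)
(i) forbidden (parity, ΔS, ΔL, ΔJ fail)
Total allowed: 1 of 9.

1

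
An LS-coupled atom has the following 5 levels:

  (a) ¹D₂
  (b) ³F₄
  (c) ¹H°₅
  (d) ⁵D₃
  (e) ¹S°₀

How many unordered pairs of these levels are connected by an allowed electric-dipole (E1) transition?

0

(a)–(b): forbidden (parity, ΔS, ΔJ).
(a)–(c): forbidden (ΔL, ΔJ).
(a)–(d): forbidden (parity, ΔS).
(a)–(e): forbidden (ΔL, ΔJ).
(b)–(c): forbidden (ΔS, ΔL).
(b)–(d): forbidden (parity, ΔS).
(b)–(e): forbidden (ΔS, ΔL, ΔJ).
(c)–(d): forbidden (ΔS, ΔL, ΔJ).
(c)–(e): forbidden (parity, ΔL, ΔJ).
(d)–(e): forbidden (ΔS, ΔL, ΔJ).
Allowed pairs: 0 of 10.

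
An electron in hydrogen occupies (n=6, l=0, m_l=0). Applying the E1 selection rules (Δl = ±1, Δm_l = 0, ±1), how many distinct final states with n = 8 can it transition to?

3

E1 requires Δl = ±1, so l_f ∈ {-1, 1}; with 0 ≤ l_f ≤ n_f−1 = 7, the allowed l_f values are {1}.
For l_f = 1: m_f ∈ {m_i−1, m_i, m_i+1} ∩ [−1, 1] = {-1, 0, 1} → 3 states.
Total: 3.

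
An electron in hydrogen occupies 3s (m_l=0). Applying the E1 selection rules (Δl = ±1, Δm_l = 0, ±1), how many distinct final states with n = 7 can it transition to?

3

E1 requires Δl = ±1, so l_f ∈ {-1, 1}; with 0 ≤ l_f ≤ n_f−1 = 6, the allowed l_f values are {1}.
For l_f = 1: m_f ∈ {m_i−1, m_i, m_i+1} ∩ [−1, 1] = {-1, 0, 1} → 3 states.
Total: 3.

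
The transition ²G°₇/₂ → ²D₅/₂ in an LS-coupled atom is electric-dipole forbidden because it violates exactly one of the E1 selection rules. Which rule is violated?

the ΔL = 0, ±1 rule

Reading off the term symbols: S 1/2→1/2, L 4→2, J 7/2→5/2, parity odd→even.
Parity must change: odd → even — passes.
ΔL = 0, ±1 (not L=0↔0): L: 4 → 2, ΔL = -2 — fails.
ΔJ = 0, ±1 (not J=0↔0): J: 7/2 → 5/2, ΔJ = -1 — passes.
ΔS = 0: S: 1/2 → 1/2 — passes.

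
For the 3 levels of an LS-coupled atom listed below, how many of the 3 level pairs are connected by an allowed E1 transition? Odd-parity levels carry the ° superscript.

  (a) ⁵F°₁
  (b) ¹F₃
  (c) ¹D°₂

(a)–(b): forbidden (ΔS, ΔJ).
(a)–(c): forbidden (parity, ΔS).
(b)–(c): allowed.
Allowed pairs: 1 of 3.

1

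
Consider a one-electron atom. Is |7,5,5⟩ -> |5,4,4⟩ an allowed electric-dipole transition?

Initial l = 5, final l = 4, so Δl = -1. E1 requires Δl = ±1: ✓.
m_l: 5 → 4 (Δm_l = -1). |Δm_l| ≤ 1 ✓.
All E1 selection rules are satisfied.

allowed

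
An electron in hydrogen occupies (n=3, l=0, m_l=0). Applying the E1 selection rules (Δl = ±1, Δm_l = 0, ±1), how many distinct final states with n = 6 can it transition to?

E1 requires Δl = ±1, so l_f ∈ {-1, 1}; with 0 ≤ l_f ≤ n_f−1 = 5, the allowed l_f values are {1}.
For l_f = 1: m_f ∈ {m_i−1, m_i, m_i+1} ∩ [−1, 1] = {-1, 0, 1} → 3 states.
Total: 3.

3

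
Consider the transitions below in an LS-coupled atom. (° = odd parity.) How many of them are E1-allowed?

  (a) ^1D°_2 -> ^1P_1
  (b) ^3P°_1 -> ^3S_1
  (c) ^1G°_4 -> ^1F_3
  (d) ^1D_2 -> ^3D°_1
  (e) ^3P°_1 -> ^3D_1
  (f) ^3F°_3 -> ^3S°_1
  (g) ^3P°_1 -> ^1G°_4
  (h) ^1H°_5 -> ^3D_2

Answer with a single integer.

4

(a) allowed
(b) allowed
(c) allowed
(d) forbidden (ΔS fails)
(e) allowed
(f) forbidden (parity, ΔL, ΔJ fail)
(g) forbidden (parity, ΔS, ΔL, ΔJ fail)
(h) forbidden (ΔS, ΔL, ΔJ fail)
Total allowed: 4 of 8.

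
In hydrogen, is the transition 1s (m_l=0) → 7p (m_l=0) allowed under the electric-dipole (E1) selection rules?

allowed

Δl = 1 − 0 = +1; the E1 rule Δl = ±1 is ok.
m_l: 0 → 0 (Δm_l = +0). |Δm_l| ≤ 1 ok.
All E1 selection rules are satisfied.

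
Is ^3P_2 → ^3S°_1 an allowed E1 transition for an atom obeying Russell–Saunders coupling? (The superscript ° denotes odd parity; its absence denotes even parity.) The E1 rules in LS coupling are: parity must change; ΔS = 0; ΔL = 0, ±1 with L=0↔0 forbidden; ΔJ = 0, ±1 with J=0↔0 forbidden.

Reading off the term symbols: S 1→1, L 1→0, J 2→1, parity even→odd.
Parity must change: even → odd — satisfied.
ΔJ = 0, ±1 (not J=0↔0): J: 2 → 1, ΔJ = -1 — satisfied.
ΔL = 0, ±1 (not L=0↔0): L: 1 → 0, ΔL = -1 — satisfied.
ΔS = 0: S: 1 → 1 — satisfied.
All four E1 rules are satisfied.

allowed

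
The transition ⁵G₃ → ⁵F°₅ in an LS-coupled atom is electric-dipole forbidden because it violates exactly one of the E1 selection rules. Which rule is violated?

Initial level: S=2, L=4, J=3, parity even. Final level: S=2, L=3, J=5, parity odd.
Parity must change: even → odd — satisfied.
ΔS = 0: S: 2 → 2 — satisfied.
ΔL = 0, ±1 (not L=0↔0): L: 4 → 3, ΔL = -1 — satisfied.
ΔJ = 0, ±1 (not J=0↔0): J: 3 → 5, ΔJ = +2 — violated.

the ΔJ = 0, ±1 rule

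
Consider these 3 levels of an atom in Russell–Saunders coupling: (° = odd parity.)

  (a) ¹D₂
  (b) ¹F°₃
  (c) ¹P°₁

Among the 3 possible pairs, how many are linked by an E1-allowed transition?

(a)–(b): allowed.
(a)–(c): allowed.
(b)–(c): forbidden (parity, ΔL, ΔJ).
Allowed pairs: 2 of 3.

2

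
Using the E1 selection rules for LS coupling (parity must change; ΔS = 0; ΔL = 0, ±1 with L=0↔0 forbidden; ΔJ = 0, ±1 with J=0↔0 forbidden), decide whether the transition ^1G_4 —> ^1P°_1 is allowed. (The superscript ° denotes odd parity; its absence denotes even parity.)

forbidden

Initial level: S=0, L=4, J=4, parity even. Final level: S=0, L=1, J=1, parity odd.
ΔJ = 0, ±1 (not J=0↔0): J: 4 → 1, ΔJ = -3 — fails.
Parity must change: even → odd — passes.
ΔS = 0: S: 0 → 0 — passes.
ΔL = 0, ±1 (not L=0↔0): L: 4 → 1, ΔL = -3 — fails.
Rule(s) violated: ΔL, ΔJ.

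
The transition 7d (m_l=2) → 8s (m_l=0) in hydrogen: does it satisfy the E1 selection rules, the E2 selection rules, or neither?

Δl = 0 − 2 = -2; l_i + l_f = 2.
Δm_l = -2.
E1 (Δl = ±1, |Δm_l| ≤ 1): not satisfied.
E2 (Δl = 0,±2, l_i+l_f ≥ 2, |Δm_l| ≤ 2): satisfied.

E2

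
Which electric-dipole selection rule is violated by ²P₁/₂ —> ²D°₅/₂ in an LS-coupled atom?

Parity must change: even → odd — ✓.
ΔS = 0: S: 1/2 → 1/2 — ✓.
ΔL = 0, ±1 (not L=0↔0): L: 1 → 2, ΔL = +1 — ✓.
ΔJ = 0, ±1 (not J=0↔0): J: 1/2 → 5/2, ΔJ = +2 — ✗.

the ΔJ = 0, ±1 rule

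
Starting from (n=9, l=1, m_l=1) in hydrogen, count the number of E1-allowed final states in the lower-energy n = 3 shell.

4

E1 requires Δl = ±1, so l_f ∈ {0, 2}; with 0 ≤ l_f ≤ n_f−1 = 2, the allowed l_f values are {0, 2}.
For l_f = 0: m_f ∈ {m_i−1, m_i, m_i+1} ∩ [−0, 0] = {0} → 1 state.
For l_f = 2: m_f ∈ {m_i−1, m_i, m_i+1} ∩ [−2, 2] = {0, 1, 2} → 3 states.
Total: 4.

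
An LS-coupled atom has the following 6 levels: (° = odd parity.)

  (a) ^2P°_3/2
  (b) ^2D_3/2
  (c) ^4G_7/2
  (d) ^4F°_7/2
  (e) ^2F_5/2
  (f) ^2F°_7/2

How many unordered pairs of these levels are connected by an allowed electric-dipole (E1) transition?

3

(a)–(b): allowed.
(a)–(c): forbidden (ΔS, ΔL, ΔJ).
(a)–(d): forbidden (parity, ΔS, ΔL, ΔJ).
(a)–(e): forbidden (ΔL).
(a)–(f): forbidden (parity, ΔL, ΔJ).
(b)–(c): forbidden (parity, ΔS, ΔL, ΔJ).
(b)–(d): forbidden (ΔS, ΔJ).
(b)–(e): forbidden (parity).
(b)–(f): forbidden (ΔJ).
(c)–(d): allowed.
(c)–(e): forbidden (parity, ΔS).
(c)–(f): forbidden (ΔS).
(d)–(e): forbidden (ΔS).
(d)–(f): forbidden (parity, ΔS).
(e)–(f): allowed.
Allowed pairs: 3 of 15.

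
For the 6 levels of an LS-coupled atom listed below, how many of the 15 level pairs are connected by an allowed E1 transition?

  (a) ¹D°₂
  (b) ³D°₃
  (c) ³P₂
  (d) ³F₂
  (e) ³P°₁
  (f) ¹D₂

(a)–(b): forbidden (parity, ΔS).
(a)–(c): forbidden (ΔS).
(a)–(d): forbidden (ΔS).
(a)–(e): forbidden (parity, ΔS).
(a)–(f): allowed.
(b)–(c): allowed.
(b)–(d): allowed.
(b)–(e): forbidden (parity, ΔJ).
(b)–(f): forbidden (ΔS).
(c)–(d): forbidden (parity, ΔL).
(c)–(e): allowed.
(c)–(f): forbidden (parity, ΔS).
(d)–(e): forbidden (ΔL).
(d)–(f): forbidden (parity, ΔS).
(e)–(f): forbidden (ΔS).
Allowed pairs: 4 of 15.

4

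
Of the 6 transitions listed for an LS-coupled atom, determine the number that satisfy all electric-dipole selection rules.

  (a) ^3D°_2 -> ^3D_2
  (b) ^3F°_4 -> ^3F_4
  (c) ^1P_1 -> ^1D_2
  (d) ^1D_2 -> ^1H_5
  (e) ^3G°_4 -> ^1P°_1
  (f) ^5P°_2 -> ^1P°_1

2

(a) allowed
(b) allowed
(c) forbidden (parity fails)
(d) forbidden (parity, ΔL, ΔJ fail)
(e) forbidden (parity, ΔS, ΔL, ΔJ fail)
(f) forbidden (parity, ΔS fail)
Total allowed: 2 of 6.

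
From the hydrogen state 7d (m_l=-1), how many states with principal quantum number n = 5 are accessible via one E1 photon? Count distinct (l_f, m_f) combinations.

E1 requires Δl = ±1, so l_f ∈ {1, 3}; with 0 ≤ l_f ≤ n_f−1 = 4, the allowed l_f values are {1, 3}.
For l_f = 1: m_f ∈ {m_i−1, m_i, m_i+1} ∩ [−1, 1] = {-1, 0} → 2 states.
For l_f = 3: m_f ∈ {m_i−1, m_i, m_i+1} ∩ [−3, 3] = {-2, -1, 0} → 3 states.
Total: 5.

5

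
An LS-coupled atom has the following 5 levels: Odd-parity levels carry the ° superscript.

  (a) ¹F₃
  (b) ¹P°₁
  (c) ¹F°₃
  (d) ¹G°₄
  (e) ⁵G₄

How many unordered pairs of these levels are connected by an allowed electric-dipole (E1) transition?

2

(a)–(b): forbidden (ΔL, ΔJ).
(a)–(c): allowed.
(a)–(d): allowed.
(a)–(e): forbidden (parity, ΔS).
(b)–(c): forbidden (parity, ΔL, ΔJ).
(b)–(d): forbidden (parity, ΔL, ΔJ).
(b)–(e): forbidden (ΔS, ΔL, ΔJ).
(c)–(d): forbidden (parity).
(c)–(e): forbidden (ΔS).
(d)–(e): forbidden (ΔS).
Allowed pairs: 2 of 10.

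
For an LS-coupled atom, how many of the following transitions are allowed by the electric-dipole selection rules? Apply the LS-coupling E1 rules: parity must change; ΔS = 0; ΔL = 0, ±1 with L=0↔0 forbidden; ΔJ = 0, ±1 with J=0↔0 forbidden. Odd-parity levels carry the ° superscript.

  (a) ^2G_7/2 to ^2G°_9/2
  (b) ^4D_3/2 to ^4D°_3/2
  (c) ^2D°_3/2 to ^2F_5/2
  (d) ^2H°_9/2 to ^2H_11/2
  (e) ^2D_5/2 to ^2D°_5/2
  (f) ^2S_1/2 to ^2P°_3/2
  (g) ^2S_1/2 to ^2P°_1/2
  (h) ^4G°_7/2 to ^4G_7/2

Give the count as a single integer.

(a) allowed
(b) allowed
(c) allowed
(d) allowed
(e) allowed
(f) allowed
(g) allowed
(h) allowed
Total allowed: 8 of 8.

8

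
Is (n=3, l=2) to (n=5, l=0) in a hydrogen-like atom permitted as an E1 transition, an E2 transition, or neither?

Δl = 0 − 2 = -2; l_i + l_f = 2.
E1 (Δl = ±1): not satisfied.
E2 (Δl = 0,±2, l_i+l_f ≥ 2): satisfied.

E2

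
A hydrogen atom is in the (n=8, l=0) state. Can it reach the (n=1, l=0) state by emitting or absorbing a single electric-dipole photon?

forbidden

l: 0 → 0 (Δl = +0). Δl = ±1 ✗.
The transition is electric-dipole forbidden.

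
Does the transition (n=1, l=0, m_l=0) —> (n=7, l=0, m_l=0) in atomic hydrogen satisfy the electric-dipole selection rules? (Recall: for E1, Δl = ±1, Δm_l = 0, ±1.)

forbidden

l: 0 → 0 (Δl = +0). Δl = ±1 fails.
Δm_l = 0 − (0) = +0. E1 requires Δm_l = 0, ±1: ok.
The transition is electric-dipole forbidden.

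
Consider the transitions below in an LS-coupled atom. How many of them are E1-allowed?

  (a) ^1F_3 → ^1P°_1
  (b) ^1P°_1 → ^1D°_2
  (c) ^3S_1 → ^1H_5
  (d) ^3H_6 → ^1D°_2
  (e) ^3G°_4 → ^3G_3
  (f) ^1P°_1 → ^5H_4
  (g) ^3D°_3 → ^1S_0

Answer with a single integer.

(a) forbidden (ΔL, ΔJ fail)
(b) forbidden (parity fails)
(c) forbidden (parity, ΔS, ΔL, ΔJ fail)
(d) forbidden (ΔS, ΔL, ΔJ fail)
(e) allowed
(f) forbidden (ΔS, ΔL, ΔJ fail)
(g) forbidden (ΔS, ΔL, ΔJ fail)
Total allowed: 1 of 7.

1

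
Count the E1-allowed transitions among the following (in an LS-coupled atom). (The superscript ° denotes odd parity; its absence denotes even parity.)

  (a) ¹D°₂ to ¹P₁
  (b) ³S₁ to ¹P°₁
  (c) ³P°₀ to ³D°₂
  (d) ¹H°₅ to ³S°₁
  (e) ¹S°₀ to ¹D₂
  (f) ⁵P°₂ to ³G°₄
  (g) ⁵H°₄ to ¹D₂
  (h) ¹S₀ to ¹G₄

1

(a) allowed
(b) forbidden (ΔS fails)
(c) forbidden (parity, ΔJ fail)
(d) forbidden (parity, ΔS, ΔL, ΔJ fail)
(e) forbidden (ΔL, ΔJ fail)
(f) forbidden (parity, ΔS, ΔL, ΔJ fail)
(g) forbidden (ΔS, ΔL, ΔJ fail)
(h) forbidden (parity, ΔL, ΔJ fail)
Total allowed: 1 of 8.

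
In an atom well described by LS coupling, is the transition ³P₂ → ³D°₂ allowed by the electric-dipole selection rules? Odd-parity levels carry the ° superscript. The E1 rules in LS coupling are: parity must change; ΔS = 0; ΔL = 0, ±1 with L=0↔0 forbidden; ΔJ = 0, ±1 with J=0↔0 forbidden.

Reading off the term symbols: S 1→1, L 1→2, J 2→2, parity even→odd.
Parity must change: even → odd — ✓.
ΔS = 0: S: 1 → 1 — ✓.
ΔL = 0, ±1 (not L=0↔0): L: 1 → 2, ΔL = +1 — ✓.
ΔJ = 0, ±1 (not J=0↔0): J: 2 → 2, ΔJ = +0 — ✓.
All four E1 rules are satisfied.

allowed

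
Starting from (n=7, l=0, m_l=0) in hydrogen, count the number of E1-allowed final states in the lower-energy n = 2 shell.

3

E1 requires Δl = ±1, so l_f ∈ {-1, 1}; with 0 ≤ l_f ≤ n_f−1 = 1, the allowed l_f values are {1}.
For l_f = 1: m_f ∈ {m_i−1, m_i, m_i+1} ∩ [−1, 1] = {-1, 0, 1} → 3 states.
Total: 3.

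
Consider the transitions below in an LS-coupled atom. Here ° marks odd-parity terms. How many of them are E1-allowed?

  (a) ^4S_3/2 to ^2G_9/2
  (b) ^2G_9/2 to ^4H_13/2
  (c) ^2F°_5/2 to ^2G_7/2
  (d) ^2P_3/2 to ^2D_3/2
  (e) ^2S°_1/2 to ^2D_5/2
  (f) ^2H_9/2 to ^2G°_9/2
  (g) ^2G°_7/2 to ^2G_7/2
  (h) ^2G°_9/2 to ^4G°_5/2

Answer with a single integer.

3

(a) forbidden (parity, ΔS, ΔL, ΔJ fail)
(b) forbidden (parity, ΔS, ΔJ fail)
(c) allowed
(d) forbidden (parity fails)
(e) forbidden (ΔL, ΔJ fail)
(f) allowed
(g) allowed
(h) forbidden (parity, ΔS, ΔJ fail)
Total allowed: 3 of 8.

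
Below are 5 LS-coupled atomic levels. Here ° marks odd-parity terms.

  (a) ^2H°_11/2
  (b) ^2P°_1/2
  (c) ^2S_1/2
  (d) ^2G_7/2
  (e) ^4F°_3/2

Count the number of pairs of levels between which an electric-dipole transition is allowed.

(a)–(b): forbidden (parity, ΔL, ΔJ).
(a)–(c): forbidden (ΔL, ΔJ).
(a)–(d): forbidden (ΔJ).
(a)–(e): forbidden (parity, ΔS, ΔL, ΔJ).
(b)–(c): allowed.
(b)–(d): forbidden (ΔL, ΔJ).
(b)–(e): forbidden (parity, ΔS, ΔL).
(c)–(d): forbidden (parity, ΔL, ΔJ).
(c)–(e): forbidden (ΔS, ΔL).
(d)–(e): forbidden (ΔS, ΔJ).
Allowed pairs: 1 of 10.

1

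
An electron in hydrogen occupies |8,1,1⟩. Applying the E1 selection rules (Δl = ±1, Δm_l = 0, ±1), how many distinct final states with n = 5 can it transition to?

E1 requires Δl = ±1, so l_f ∈ {0, 2}; with 0 ≤ l_f ≤ n_f−1 = 4, the allowed l_f values are {0, 2}.
For l_f = 0: m_f ∈ {m_i−1, m_i, m_i+1} ∩ [−0, 0] = {0} → 1 state.
For l_f = 2: m_f ∈ {m_i−1, m_i, m_i+1} ∩ [−2, 2] = {0, 1, 2} → 3 states.
Total: 4.

4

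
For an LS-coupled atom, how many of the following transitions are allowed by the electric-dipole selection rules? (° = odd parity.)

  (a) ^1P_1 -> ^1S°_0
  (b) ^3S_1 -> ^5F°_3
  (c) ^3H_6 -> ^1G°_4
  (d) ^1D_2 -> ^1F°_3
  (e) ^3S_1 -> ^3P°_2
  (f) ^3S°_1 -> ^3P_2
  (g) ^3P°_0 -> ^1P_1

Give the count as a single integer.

4

(a) allowed
(b) forbidden (ΔS, ΔL, ΔJ fail)
(c) forbidden (ΔS, ΔJ fail)
(d) allowed
(e) allowed
(f) allowed
(g) forbidden (ΔS fails)
Total allowed: 4 of 7.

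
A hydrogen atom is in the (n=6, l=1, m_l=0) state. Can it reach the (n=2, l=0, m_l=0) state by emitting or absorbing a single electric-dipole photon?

l: 1 → 0 (Δl = -1). Δl = ±1 ✓.
Δm_l = 0 − (0) = +0. E1 requires Δm_l = 0, ±1: ✓.
All E1 selection rules are satisfied.

allowed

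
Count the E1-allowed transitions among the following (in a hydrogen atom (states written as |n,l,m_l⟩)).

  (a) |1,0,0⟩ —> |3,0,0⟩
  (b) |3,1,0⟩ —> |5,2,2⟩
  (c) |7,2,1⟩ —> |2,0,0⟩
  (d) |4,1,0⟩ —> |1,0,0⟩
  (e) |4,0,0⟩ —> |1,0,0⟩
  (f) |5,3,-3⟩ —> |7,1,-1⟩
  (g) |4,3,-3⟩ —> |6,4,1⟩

(a) forbidden — Δl = +0 (E1 requires Δl = ±1)
(b) forbidden — Δm_l = +2 (E1 requires Δm_l = 0, ±1)
(c) forbidden — Δl = -2 (E1 requires Δl = ±1)
(d) allowed
(e) forbidden — Δl = +0 (E1 requires Δl = ±1)
(f) forbidden — Δl = -2 (E1 requires Δl = ±1); Δm_l = +2 (E1 requires Δm_l = 0, ±1)
(g) forbidden — Δm_l = +4 (E1 requires Δm_l = 0, ±1)
Total allowed: 1 of 7.

1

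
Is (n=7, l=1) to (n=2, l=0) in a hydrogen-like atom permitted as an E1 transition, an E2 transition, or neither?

Δl = 0 − 1 = -1; l_i + l_f = 1.
E1 (Δl = ±1): satisfied.
E2 (Δl = 0,±2, l_i+l_f ≥ 2): not satisfied.

E1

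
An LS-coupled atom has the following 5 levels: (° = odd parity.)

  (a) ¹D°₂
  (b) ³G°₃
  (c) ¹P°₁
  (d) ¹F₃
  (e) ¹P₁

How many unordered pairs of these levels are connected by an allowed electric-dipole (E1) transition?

(a)–(b): forbidden (parity, ΔS, ΔL).
(a)–(c): forbidden (parity).
(a)–(d): allowed.
(a)–(e): allowed.
(b)–(c): forbidden (parity, ΔS, ΔL, ΔJ).
(b)–(d): forbidden (ΔS).
(b)–(e): forbidden (ΔS, ΔL, ΔJ).
(c)–(d): forbidden (ΔL, ΔJ).
(c)–(e): allowed.
(d)–(e): forbidden (parity, ΔL, ΔJ).
Allowed pairs: 3 of 10.

3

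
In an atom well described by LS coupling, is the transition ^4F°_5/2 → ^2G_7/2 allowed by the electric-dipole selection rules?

Initial level: S=3/2, L=3, J=5/2, parity odd. Final level: S=1/2, L=4, J=7/2, parity even.
Parity must change: odd → even — ok.
ΔS = 0: S: 3/2 → 1/2 — fails.
ΔL = 0, ±1 (not L=0↔0): L: 3 → 4, ΔL = +1 — ok.
ΔJ = 0, ±1 (not J=0↔0): J: 5/2 → 7/2, ΔJ = +1 — ok.
Rule(s) violated: ΔS.

forbidden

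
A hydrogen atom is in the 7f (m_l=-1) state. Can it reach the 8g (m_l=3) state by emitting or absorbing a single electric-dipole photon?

Initial l = 3, final l = 4, so Δl = +1. E1 requires Δl = ±1: ok.
m_l: -1 → 3 (Δm_l = +4). |Δm_l| ≤ 1 fails.
The transition is electric-dipole forbidden.

forbidden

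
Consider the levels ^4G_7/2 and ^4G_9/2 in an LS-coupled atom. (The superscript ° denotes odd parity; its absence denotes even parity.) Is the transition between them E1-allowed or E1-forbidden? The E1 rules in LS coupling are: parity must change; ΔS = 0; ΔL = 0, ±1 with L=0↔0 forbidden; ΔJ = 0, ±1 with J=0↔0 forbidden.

forbidden

Reading off the term symbols: S 3/2→3/2, L 4→4, J 7/2→9/2, parity even→even.
ΔJ = 0, ±1 (not J=0↔0): J: 7/2 → 9/2, ΔJ = +1 — satisfied.
Parity must change: even → even — violated.
ΔS = 0: S: 3/2 → 3/2 — satisfied.
ΔL = 0, ±1 (not L=0↔0): L: 4 → 4, ΔL = +0 — satisfied.
Rule(s) violated: parity.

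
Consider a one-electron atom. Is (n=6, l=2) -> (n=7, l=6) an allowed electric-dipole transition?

Δl = 6 − 2 = +4; the E1 rule Δl = ±1 is violated.
The transition is electric-dipole forbidden.

forbidden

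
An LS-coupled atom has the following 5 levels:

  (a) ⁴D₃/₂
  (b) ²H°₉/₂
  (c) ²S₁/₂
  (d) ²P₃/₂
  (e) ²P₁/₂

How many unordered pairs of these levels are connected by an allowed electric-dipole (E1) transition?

0

(a)–(b): forbidden (ΔS, ΔL, ΔJ).
(a)–(c): forbidden (parity, ΔS, ΔL).
(a)–(d): forbidden (parity, ΔS).
(a)–(e): forbidden (parity, ΔS).
(b)–(c): forbidden (ΔL, ΔJ).
(b)–(d): forbidden (ΔL, ΔJ).
(b)–(e): forbidden (ΔL, ΔJ).
(c)–(d): forbidden (parity).
(c)–(e): forbidden (parity).
(d)–(e): forbidden (parity).
Allowed pairs: 0 of 10.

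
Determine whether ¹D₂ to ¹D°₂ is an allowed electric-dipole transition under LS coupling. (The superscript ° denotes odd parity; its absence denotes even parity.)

allowed

Reading off the term symbols: S 0→0, L 2→2, J 2→2, parity even→odd.
Parity must change: even → odd — satisfied.
ΔS = 0: S: 0 → 0 — satisfied.
ΔJ = 0, ±1 (not J=0↔0): J: 2 → 2, ΔJ = +0 — satisfied.
ΔL = 0, ±1 (not L=0↔0): L: 2 → 2, ΔL = +0 — satisfied.
All four E1 rules are satisfied.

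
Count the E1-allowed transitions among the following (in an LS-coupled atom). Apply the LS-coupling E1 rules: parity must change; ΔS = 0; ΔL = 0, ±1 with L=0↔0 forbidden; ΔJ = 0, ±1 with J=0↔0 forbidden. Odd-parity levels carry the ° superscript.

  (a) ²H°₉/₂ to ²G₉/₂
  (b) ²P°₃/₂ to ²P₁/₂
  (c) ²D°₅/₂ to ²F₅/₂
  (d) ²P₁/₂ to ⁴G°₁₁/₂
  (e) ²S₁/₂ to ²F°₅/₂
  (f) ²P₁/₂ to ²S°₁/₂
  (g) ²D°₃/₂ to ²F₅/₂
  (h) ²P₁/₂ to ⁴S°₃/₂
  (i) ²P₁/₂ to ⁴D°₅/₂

5

(a) allowed
(b) allowed
(c) allowed
(d) forbidden (ΔS, ΔL, ΔJ fail)
(e) forbidden (ΔL, ΔJ fail)
(f) allowed
(g) allowed
(h) forbidden (ΔS fails)
(i) forbidden (ΔS, ΔJ fail)
Total allowed: 5 of 9.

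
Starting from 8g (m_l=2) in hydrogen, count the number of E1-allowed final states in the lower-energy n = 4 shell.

3

E1 requires Δl = ±1, so l_f ∈ {3, 5}; with 0 ≤ l_f ≤ n_f−1 = 3, the allowed l_f values are {3}.
For l_f = 3: m_f ∈ {m_i−1, m_i, m_i+1} ∩ [−3, 3] = {1, 2, 3} → 3 states.
Total: 3.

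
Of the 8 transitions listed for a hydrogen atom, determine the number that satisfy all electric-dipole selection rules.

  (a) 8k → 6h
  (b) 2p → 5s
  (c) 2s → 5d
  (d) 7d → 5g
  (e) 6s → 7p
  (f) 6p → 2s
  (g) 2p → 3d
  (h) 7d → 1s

(a) forbidden — Δl = -2 (E1 requires Δl = ±1)
(b) allowed
(c) forbidden — Δl = +2 (E1 requires Δl = ±1)
(d) forbidden — Δl = +2 (E1 requires Δl = ±1)
(e) allowed
(f) allowed
(g) allowed
(h) forbidden — Δl = -2 (E1 requires Δl = ±1)
Total allowed: 4 of 8.

4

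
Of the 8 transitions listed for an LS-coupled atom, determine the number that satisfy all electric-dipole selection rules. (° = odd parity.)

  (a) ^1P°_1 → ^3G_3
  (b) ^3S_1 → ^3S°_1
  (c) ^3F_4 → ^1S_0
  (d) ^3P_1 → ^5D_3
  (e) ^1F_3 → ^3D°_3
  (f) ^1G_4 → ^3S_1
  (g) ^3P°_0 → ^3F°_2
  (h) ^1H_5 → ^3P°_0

0

(a) forbidden (ΔS, ΔL, ΔJ fail)
(b) forbidden (ΔL fails)
(c) forbidden (parity, ΔS, ΔL, ΔJ fail)
(d) forbidden (parity, ΔS, ΔJ fail)
(e) forbidden (ΔS fails)
(f) forbidden (parity, ΔS, ΔL, ΔJ fail)
(g) forbidden (parity, ΔL, ΔJ fail)
(h) forbidden (ΔS, ΔL, ΔJ fail)
Total allowed: 0 of 8.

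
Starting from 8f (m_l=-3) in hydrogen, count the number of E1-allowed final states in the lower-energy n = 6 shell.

E1 requires Δl = ±1, so l_f ∈ {2, 4}; with 0 ≤ l_f ≤ n_f−1 = 5, the allowed l_f values are {2, 4}.
For l_f = 2: m_f ∈ {m_i−1, m_i, m_i+1} ∩ [−2, 2] = {-2} → 1 state.
For l_f = 4: m_f ∈ {m_i−1, m_i, m_i+1} ∩ [−4, 4] = {-4, -3, -2} → 3 states.
Total: 4.

4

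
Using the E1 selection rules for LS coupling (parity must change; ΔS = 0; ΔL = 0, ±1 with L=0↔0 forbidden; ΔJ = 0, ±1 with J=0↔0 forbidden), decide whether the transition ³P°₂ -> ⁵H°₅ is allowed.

forbidden

Parity must change: odd → odd — fails.
ΔS = 0: S: 1 → 2 — fails.
ΔL = 0, ±1 (not L=0↔0): L: 1 → 5, ΔL = +4 — fails.
ΔJ = 0, ±1 (not J=0↔0): J: 2 → 5, ΔJ = +3 — fails.
Rule(s) violated: parity, ΔS, ΔL, ΔJ.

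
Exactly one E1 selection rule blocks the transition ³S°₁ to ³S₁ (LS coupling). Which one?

Initial level: S=1, L=0, J=1, parity odd. Final level: S=1, L=0, J=1, parity even.
Parity must change: odd → even — ✓.
ΔS = 0: S: 1 → 1 — ✓.
ΔL = 0, ±1 (not L=0↔0): L: 0 → 0, ΔL = +0 — ✗.
ΔJ = 0, ±1 (not J=0↔0): J: 1 → 1, ΔJ = +0 — ✓.

the L=0 ↔ L=0 exclusion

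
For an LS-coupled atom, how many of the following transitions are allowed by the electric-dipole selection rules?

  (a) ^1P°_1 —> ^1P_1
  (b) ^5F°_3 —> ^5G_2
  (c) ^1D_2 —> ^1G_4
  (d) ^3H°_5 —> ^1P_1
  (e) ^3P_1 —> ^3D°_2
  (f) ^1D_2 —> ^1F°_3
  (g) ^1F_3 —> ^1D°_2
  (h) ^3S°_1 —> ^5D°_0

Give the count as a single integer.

5

(a) allowed
(b) allowed
(c) forbidden (parity, ΔL, ΔJ fail)
(d) forbidden (ΔS, ΔL, ΔJ fail)
(e) allowed
(f) allowed
(g) allowed
(h) forbidden (parity, ΔS, ΔL fail)
Total allowed: 5 of 8.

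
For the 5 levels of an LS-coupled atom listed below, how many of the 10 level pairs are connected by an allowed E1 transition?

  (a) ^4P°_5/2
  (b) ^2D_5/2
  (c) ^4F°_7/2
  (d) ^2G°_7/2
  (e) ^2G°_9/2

(a)–(b): forbidden (ΔS).
(a)–(c): forbidden (parity, ΔL).
(a)–(d): forbidden (parity, ΔS, ΔL).
(a)–(e): forbidden (parity, ΔS, ΔL, ΔJ).
(b)–(c): forbidden (ΔS).
(b)–(d): forbidden (ΔL).
(b)–(e): forbidden (ΔL, ΔJ).
(c)–(d): forbidden (parity, ΔS).
(c)–(e): forbidden (parity, ΔS).
(d)–(e): forbidden (parity).
Allowed pairs: 0 of 10.

0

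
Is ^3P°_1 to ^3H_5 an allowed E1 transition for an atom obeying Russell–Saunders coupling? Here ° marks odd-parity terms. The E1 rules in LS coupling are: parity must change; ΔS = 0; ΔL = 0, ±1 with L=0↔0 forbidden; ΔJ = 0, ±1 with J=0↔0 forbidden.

Reading off the term symbols: S 1→1, L 1→5, J 1→5, parity odd→even.
Parity must change: odd → even — ok.
ΔS = 0: S: 1 → 1 — ok.
ΔL = 0, ±1 (not L=0↔0): L: 1 → 5, ΔL = +4 — fails.
ΔJ = 0, ±1 (not J=0↔0): J: 1 → 5, ΔJ = +4 — fails.
Rule(s) violated: ΔL, ΔJ.

forbidden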